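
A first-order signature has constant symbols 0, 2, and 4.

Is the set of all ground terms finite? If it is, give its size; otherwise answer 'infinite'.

3

There are no function symbols, so every ground term is one of the 3 constants.
The Herbrand universe is {0, 2, 4}, which is finite with 3 elements.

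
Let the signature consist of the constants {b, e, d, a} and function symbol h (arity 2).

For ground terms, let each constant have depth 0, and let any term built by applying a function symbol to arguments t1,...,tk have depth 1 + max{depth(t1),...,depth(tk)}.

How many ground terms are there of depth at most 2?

404

Count level by level. With function symbols h/2, the terms of depth ≤ k are the 4 constants together with each function applied to depth-≤(k−1) tuples, so N_k = 4 + N_{k-1}^2.
N_0 = 4
N_1 = 4 + 4^2 = 20
N_2 = 4 + 20^2 = 404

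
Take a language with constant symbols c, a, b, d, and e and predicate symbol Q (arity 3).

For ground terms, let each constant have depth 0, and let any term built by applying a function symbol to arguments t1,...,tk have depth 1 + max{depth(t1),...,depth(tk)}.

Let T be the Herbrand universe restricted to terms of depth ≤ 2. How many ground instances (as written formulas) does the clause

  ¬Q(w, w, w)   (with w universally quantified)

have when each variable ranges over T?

Ground terms of depth ≤ 2:
  With no function symbols every ground term is a constant, so there are exactly 5 ground terms at every depth bound.
  N_0 = 5
  N_1 = 5
  N_2 = 5
  Explicitly: c, a, b, d, e.
So there are 5 ground terms available for substitution.
The variable w ranges independently over the available ground terms, and distinct assignments produce distinct instances.
Number of ground instances = 5.

5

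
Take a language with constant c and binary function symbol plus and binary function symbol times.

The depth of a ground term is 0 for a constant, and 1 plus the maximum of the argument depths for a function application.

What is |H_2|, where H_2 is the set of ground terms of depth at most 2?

19

Write N_k for the number of ground terms of depth ≤ k. A term of depth ≤ k is either a constant or a function symbol applied to arguments of depth ≤ k−1, so N_k = 1 + N_{k-1}^2 + N_{k-1}^2.
N_0 = 1
N_1 = 1 + 1^2 + 1^2 = 3
N_2 = 1 + 3^2 + 3^2 = 19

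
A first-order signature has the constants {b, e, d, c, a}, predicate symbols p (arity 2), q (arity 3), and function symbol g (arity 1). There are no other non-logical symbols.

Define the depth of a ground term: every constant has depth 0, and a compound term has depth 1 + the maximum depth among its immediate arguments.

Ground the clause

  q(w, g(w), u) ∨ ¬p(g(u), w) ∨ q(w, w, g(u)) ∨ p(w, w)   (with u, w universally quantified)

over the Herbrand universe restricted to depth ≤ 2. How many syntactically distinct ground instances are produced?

Ground terms of depth ≤ 2:
  If N_k denotes the number of depth-≤k ground terms, the 5 constants give N_0 = 5, and each function symbol of arity r contributes N_{k-1}^r new terms at level k: N_k = 5 + N_{k-1}.
  N_0 = 5
  N_1 = 5 + 5 = 10
  N_2 = 5 + 10 = 15
So there are 15 ground terms available for substitution.
Each of u, w ranges independently over the available ground terms, and distinct assignments produce distinct instances.
Number of ground instances = 15^2 = 225.

225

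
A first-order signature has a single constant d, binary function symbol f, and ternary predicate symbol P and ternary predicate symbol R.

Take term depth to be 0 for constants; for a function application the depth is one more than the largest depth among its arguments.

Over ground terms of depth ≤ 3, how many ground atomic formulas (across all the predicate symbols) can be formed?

35152

First count ground terms of depth ≤ 3.
Let N_k count ground terms of depth at most k. Each non-constant term of depth ≤ k is some function symbol applied to depth-≤(k−1) arguments, giving N_k = 1 + N_{k-1}^2.
N_0 = 1
N_1 = 1 + 1^2 = 2
N_2 = 1 + 2^2 = 5
N_3 = 1 + 5^2 = 26
So |H| = 26.
Ground atoms are formed by filling each argument slot of a predicate with a term from H, so an r-ary predicate gives |H|^r atoms:
  P: 26^3 = 17576;  R: 26^3 = 17576
Total ground atoms: 17576 + 17576 = 35152.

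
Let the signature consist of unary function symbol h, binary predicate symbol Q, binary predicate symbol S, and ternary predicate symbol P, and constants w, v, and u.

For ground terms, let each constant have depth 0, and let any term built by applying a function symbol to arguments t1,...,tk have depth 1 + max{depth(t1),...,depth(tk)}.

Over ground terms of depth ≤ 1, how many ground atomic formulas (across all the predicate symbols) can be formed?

First count ground terms of depth ≤ 1.
Write N_k for the number of ground terms of depth ≤ k. A term of depth ≤ k is either a constant or a function symbol applied to arguments of depth ≤ k−1, so N_k = 3 + N_{k-1}.
N_0 = 3
N_1 = 3 + 3 = 6
Explicitly: w, v, u, h(w), h(v), h(u).
So |H| = 6.
For each predicate symbol, the number of ground atoms is |H| raised to its arity; summing:
  Q: 6^2 = 36;  S: 6^2 = 36;  P: 6^3 = 216
Total ground atoms: 36 + 36 + 216 = 288.

288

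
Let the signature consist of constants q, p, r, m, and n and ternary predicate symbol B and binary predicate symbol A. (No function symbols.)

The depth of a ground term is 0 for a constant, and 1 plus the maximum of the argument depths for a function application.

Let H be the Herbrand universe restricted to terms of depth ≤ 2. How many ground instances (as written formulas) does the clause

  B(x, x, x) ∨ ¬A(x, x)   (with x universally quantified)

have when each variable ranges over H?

5

Ground terms of depth ≤ 2:
  With no function symbols every ground term is a constant, so there are exactly 5 ground terms at every depth bound.
  N_0 = 5
  N_1 = 5
  N_2 = 5
So there are 5 ground terms available for substitution.
The clause has 1 distinct variable (x), which appears in the body. In the free term algebra distinct substitutions yield syntactically distinct ground instances.
Number of ground instances = 5.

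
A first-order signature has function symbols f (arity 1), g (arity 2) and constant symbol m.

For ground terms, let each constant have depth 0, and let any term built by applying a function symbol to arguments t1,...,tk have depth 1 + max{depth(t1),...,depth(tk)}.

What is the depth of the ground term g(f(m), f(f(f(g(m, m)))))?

depth(f(m)) = 1 + depth(m) = 1 + 0 = 1
depth(g(m, m)) = 1 + max(0, 0) = 1
depth(f(g(m, m))) = 1 + depth(g(m, m)) = 1 + 1 = 2
depth(f(f(g(m, m)))) = 1 + depth(f(g(m, m))) = 1 + 2 = 3
depth(f(f(f(g(m, m))))) = 1 + depth(f(f(g(m, m)))) = 1 + 3 = 4
depth(g(f(m), f(f(f(g(m, m)))))) = 1 + max(1, 4) = 5

5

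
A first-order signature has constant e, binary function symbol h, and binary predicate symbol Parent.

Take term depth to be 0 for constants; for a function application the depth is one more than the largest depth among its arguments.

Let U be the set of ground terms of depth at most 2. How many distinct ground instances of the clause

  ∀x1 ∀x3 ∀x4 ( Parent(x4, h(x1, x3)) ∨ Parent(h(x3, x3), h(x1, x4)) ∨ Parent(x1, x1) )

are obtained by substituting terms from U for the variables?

Ground terms of depth ≤ 2:
  If N_k denotes the number of depth-≤k ground terms, the 1 constant gives N_0 = 1, and each function symbol of arity r contributes N_{k-1}^r new terms at level k: N_k = 1 + N_{k-1}^2.
  N_0 = 1
  N_1 = 1 + 1^2 = 2
  N_2 = 1 + 2^2 = 5
  Explicitly: e, h(e, e), h(e, h(e, e)), h(h(e, e), e), h(h(e, e), h(e, e)).
So there are 5 ground terms available for substitution.
Each of x1, x3, x4 ranges independently over the available ground terms, and distinct assignments produce distinct instances.
Number of ground instances = 5^3 = 125.

125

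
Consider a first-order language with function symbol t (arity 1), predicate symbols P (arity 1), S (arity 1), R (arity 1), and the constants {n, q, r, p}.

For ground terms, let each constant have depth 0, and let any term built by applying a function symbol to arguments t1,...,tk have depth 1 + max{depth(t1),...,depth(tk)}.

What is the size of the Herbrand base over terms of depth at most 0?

12

First count ground terms of depth ≤ 0.
Count level by level. With function symbols t/1, the terms of depth ≤ k are the 4 constants together with each function applied to depth-≤(k−1) tuples, so N_k = 4 + N_{k-1}.
N_0 = 4
So |H| = 4.
Ground atoms are formed by filling each argument slot of a predicate with a term from H, so an r-ary predicate gives |H|^r atoms:
  P: 4;  S: 4;  R: 4
Total ground atoms: 4 + 4 + 4 = 12.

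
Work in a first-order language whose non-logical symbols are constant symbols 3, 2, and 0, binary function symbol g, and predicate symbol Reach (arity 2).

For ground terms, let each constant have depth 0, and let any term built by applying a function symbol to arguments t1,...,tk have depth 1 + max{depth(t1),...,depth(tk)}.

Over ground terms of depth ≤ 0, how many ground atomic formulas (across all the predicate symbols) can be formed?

9

First count ground terms of depth ≤ 0.
Write N_k for the number of ground terms of depth ≤ k. A term of depth ≤ k is either a constant or a function symbol applied to arguments of depth ≤ k−1, so N_k = 3 + N_{k-1}^2.
N_0 = 3
Explicitly: 3, 2, 0.
So |H| = 3.
Ground atoms are formed by filling each argument slot of a predicate with a term from H, so an r-ary predicate gives |H|^r atoms:
  Reach: 3^2 = 9
Total ground atoms: 9.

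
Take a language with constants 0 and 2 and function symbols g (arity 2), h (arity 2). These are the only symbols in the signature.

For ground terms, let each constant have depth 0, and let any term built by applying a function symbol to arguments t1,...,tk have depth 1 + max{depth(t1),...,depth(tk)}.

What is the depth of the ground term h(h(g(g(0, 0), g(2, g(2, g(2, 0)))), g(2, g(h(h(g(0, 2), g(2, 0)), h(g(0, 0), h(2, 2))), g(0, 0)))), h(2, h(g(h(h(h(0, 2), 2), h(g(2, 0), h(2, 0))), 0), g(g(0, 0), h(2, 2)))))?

depth(g(0, 0)) = 1 + max(0, 0) = 1
depth(g(2, 0)) = 1 + max(0, 0) = 1
depth(g(2, g(2, 0))) = 1 + max(0, 1) = 2
depth(g(2, g(2, g(2, 0)))) = 1 + max(0, 2) = 3
depth(g(g(0, 0), g(2, g(2, g(2, 0))))) = 1 + max(1, 3) = 4
depth(g(0, 2)) = 1 + max(0, 0) = 1
depth(h(g(0, 2), g(2, 0))) = 1 + max(1, 1) = 2
depth(h(2, 2)) = 1 + max(0, 0) = 1
depth(h(g(0, 0), h(2, 2))) = 1 + max(1, 1) = 2
depth(h(h(g(0, 2), g(2, 0)), h(g(0, 0), h(2, 2)))) = 1 + max(2, 2) = 3
depth(g(h(h(g(0, 2), g(2, 0)), h(g(0, 0), h(2, 2))), g(0, 0))) = 1 + max(3, 1) = 4
depth(g(2, g(h(h(g(0, 2), g(2, 0)), h(g(0, 0), h(2, 2))), g(0, 0)))) = 1 + max(0, 4) = 5
depth(h(g(g(0, 0), g(2, g(2, g(2, 0)))), g(2, g(h(h(g(0, 2), g(2, 0)), h(g(0, 0), h(2, 2))), g(0, 0))))) = 1 + max(4, 5) = 6
depth(h(0, 2)) = 1 + max(0, 0) = 1
depth(h(h(0, 2), 2)) = 1 + max(1, 0) = 2
depth(h(2, 0)) = 1 + max(0, 0) = 1
depth(h(g(2, 0), h(2, 0))) = 1 + max(1, 1) = 2
depth(h(h(h(0, 2), 2), h(g(2, 0), h(2, 0)))) = 1 + max(2, 2) = 3
depth(g(h(h(h(0, 2), 2), h(g(2, 0), h(2, 0))), 0)) = 1 + max(3, 0) = 4
depth(g(g(0, 0), h(2, 2))) = 1 + max(1, 1) = 2
depth(h(g(h(h(h(0, 2), 2), h(g(2, 0), h(2, 0))), 0), g(g(0, 0), h(2, 2)))) = 1 + max(4, 2) = 5
depth(h(2, h(g(h(h(h(0, 2), 2), h(g(2, 0), h(2, 0))), 0), g(g(0, 0), h(2, 2))))) = 1 + max(0, 5) = 6
depth(h(h(g(g(0, 0), g(2, g(2, g(2, 0)))), g(2, g(h(h(g(0, 2), g(2, 0)), h(g(0, 0), h(2, 2))), g(0, 0)))), h(2, h(g(h(h(h(0, 2), 2), h(g(2, 0), h(2, 0))), 0), g(g(0, 0), h(2, 2)))))) = 1 + max(6, 6) = 7

7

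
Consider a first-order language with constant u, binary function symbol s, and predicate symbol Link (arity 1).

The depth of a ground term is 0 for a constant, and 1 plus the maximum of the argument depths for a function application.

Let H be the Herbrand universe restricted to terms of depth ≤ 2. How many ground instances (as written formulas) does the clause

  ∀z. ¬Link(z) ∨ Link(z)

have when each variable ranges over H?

5

Ground terms of depth ≤ 2:
  Write N_k for the number of ground terms of depth ≤ k. A term of depth ≤ k is either a constant or a function symbol applied to arguments of depth ≤ k−1, so N_k = 1 + N_{k-1}^2.
  N_0 = 1
  N_1 = 1 + 1^2 = 2
  N_2 = 1 + 2^2 = 5
  Explicitly: u, s(u, u), s(u, s(u, u)), s(s(u, u), u), s(s(u, u), s(u, u)).
So there are 5 ground terms available for substitution.
There is 1 variable to instantiate (z),  occurring in at least one literal, so different choices give different ground instances.
Number of ground instances = 5.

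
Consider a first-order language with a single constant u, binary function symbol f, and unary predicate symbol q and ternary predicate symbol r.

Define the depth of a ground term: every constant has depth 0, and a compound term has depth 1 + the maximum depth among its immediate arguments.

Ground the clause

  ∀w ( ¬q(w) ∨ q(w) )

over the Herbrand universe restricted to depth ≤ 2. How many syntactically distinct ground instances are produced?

5

Ground terms of depth ≤ 2:
  Write N_k for the number of ground terms of depth ≤ k. A term of depth ≤ k is either a constant or a function symbol applied to arguments of depth ≤ k−1, so N_k = 1 + N_{k-1}^2.
  N_0 = 1
  N_1 = 1 + 1^2 = 2
  N_2 = 1 + 2^2 = 5
  Explicitly: u, f(u, u), f(u, f(u, u)), f(f(u, u), u), f(f(u, u), f(u, u)).
So there are 5 ground terms available for substitution.
The body mentions the single quantified variable w; since ground terms form a free algebra, no two substitutions collapse to the same formula.
Number of ground instances = 5.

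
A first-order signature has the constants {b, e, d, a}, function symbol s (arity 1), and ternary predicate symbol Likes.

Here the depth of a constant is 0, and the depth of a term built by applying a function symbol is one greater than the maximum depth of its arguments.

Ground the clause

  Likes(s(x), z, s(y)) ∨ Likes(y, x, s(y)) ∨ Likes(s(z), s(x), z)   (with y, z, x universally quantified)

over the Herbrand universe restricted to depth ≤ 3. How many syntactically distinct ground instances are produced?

4096

Ground terms of depth ≤ 3:
  If N_k denotes the number of depth-≤k ground terms, the 4 constants give N_0 = 4, and each function symbol of arity r contributes N_{k-1}^r new terms at level k: N_k = 4 + N_{k-1}.
  N_0 = 4
  N_1 = 4 + 4 = 8
  N_2 = 4 + 8 = 12
  N_3 = 4 + 12 = 16
So there are 16 ground terms available for substitution.
The clause has 3 distinct variables (y, z, x), each appearing in the body. In the free term algebra distinct substitutions yield syntactically distinct ground instances.
Number of ground instances = 16^3 = 4096.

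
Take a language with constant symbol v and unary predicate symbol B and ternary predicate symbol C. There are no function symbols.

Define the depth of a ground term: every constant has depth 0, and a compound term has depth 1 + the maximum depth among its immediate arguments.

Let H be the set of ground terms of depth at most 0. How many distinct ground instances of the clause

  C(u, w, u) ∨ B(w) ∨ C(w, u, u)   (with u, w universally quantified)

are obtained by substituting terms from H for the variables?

Ground terms of depth ≤ 0:
  With no function symbols every ground term is a constant, so there is exactly 1 ground term at every depth bound.
  N_0 = 1
  Explicitly: v.
So there is exactly 1 ground term available for substitution.
Each of u, w ranges independently over the available ground terms, and distinct assignments produce distinct instances.
Number of ground instances = 1^2 = 1.

1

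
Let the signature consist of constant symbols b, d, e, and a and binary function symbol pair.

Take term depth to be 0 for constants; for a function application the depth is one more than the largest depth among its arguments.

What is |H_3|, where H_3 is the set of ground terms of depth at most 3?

163220

Let N_k count ground terms of depth at most k. Each non-constant term of depth ≤ k is some function symbol applied to depth-≤(k−1) arguments, giving N_k = 4 + N_{k-1}^2.
N_0 = 4
N_1 = 4 + 4^2 = 20
N_2 = 4 + 20^2 = 404
N_3 = 4 + 404^2 = 163220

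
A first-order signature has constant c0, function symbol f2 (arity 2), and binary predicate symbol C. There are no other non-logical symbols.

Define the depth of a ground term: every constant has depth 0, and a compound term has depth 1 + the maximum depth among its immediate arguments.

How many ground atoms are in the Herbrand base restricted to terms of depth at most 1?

First count ground terms of depth ≤ 1.
Let N_k count ground terms of depth at most k. Each non-constant term of depth ≤ k is some function symbol applied to depth-≤(k−1) arguments, giving N_k = 1 + N_{k-1}^2.
N_0 = 1
N_1 = 1 + 1^2 = 2
Explicitly: c0, f2(c0, c0).
So |H| = 2.
For each predicate symbol, the number of ground atoms is |H| raised to its arity; summing:
  C: 2^2 = 4
Total ground atoms: 4.

4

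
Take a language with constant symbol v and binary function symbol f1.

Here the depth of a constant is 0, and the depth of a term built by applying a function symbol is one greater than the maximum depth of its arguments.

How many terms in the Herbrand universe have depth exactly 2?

3

Count level by level. With function symbols f1/2, the terms of depth ≤ k are the 1 constant together with each function applied to depth-≤(k−1) tuples, so N_k = 1 + N_{k-1}^2.
N_0 = 1
N_1 = 1 + 1^2 = 2
N_2 = 1 + 2^2 = 5
Terms of depth exactly 2: N_2 − N_1 = 5 − 2 = 3.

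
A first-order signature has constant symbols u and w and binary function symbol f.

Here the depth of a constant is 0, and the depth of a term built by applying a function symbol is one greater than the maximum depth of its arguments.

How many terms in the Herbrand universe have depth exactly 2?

Let N_k count ground terms of depth at most k. Each non-constant term of depth ≤ k is some function symbol applied to depth-≤(k−1) arguments, giving N_k = 2 + N_{k-1}^2.
N_0 = 2
N_1 = 2 + 2^2 = 6
N_2 = 2 + 6^2 = 38
Terms of depth exactly 2: N_2 − N_1 = 38 − 6 = 32.

32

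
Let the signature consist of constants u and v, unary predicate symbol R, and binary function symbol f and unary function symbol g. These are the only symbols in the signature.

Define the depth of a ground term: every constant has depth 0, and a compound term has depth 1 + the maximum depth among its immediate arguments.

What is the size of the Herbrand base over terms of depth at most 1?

First count ground terms of depth ≤ 1.
Write N_k for the number of ground terms of depth ≤ k. A term of depth ≤ k is either a constant or a function symbol applied to arguments of depth ≤ k−1, so N_k = 2 + N_{k-1}^2 + N_{k-1}.
N_0 = 2
N_1 = 2 + 2^2 + 2 = 8
Explicitly: u, v, f(u, u), f(u, v), f(v, u), f(v, v), g(u), g(v).
So |H| = 8.
Each predicate of arity r yields |H|^r ground atoms (one per choice of an r-tuple from H):
  R: 8
Total ground atoms: 8.

8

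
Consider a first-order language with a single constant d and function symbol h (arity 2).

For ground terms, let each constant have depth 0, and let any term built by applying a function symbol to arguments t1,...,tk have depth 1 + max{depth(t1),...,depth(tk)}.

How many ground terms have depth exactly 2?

3

Count level by level. With function symbols h/2, the terms of depth ≤ k are the 1 constant together with each function applied to depth-≤(k−1) tuples, so N_k = 1 + N_{k-1}^2.
N_0 = 1
N_1 = 1 + 1^2 = 2
N_2 = 1 + 2^2 = 5
Terms of depth exactly 2: N_2 − N_1 = 5 − 2 = 3.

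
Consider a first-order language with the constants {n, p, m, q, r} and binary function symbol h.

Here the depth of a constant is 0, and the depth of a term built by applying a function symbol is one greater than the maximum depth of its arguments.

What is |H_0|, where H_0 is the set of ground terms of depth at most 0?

Let N_k count ground terms of depth at most k. Each non-constant term of depth ≤ k is some function symbol applied to depth-≤(k−1) arguments, giving N_k = 5 + N_{k-1}^2.
N_0 = 5
Explicitly: n, p, m, q, r.

5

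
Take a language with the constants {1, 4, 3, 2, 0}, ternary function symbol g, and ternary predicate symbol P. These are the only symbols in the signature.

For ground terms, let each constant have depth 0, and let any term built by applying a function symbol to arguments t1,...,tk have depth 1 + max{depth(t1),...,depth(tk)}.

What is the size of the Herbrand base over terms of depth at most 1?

First count ground terms of depth ≤ 1.
Count level by level. With function symbols g/3, the terms of depth ≤ k are the 5 constants together with each function applied to depth-≤(k−1) tuples, so N_k = 5 + N_{k-1}^3.
N_0 = 5
N_1 = 5 + 5^3 = 130
So |H| = 130.
For each predicate symbol, the number of ground atoms is |H| raised to its arity; summing:
  P: 130^3 = 2197000
Total ground atoms: 2197000.

2197000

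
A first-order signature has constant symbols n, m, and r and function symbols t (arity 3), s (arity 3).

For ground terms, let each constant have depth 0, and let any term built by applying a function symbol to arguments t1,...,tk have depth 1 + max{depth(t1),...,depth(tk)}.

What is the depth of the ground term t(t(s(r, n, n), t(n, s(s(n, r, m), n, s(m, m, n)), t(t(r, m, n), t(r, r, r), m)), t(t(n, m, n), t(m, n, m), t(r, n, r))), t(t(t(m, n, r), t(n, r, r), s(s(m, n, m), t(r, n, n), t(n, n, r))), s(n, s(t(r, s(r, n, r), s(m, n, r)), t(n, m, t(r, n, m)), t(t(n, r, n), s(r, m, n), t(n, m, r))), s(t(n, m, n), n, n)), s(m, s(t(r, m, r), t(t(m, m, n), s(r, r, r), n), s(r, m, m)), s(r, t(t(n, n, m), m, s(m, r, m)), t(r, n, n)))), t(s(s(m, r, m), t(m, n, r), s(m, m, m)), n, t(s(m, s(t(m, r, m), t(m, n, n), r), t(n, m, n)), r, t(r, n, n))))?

6

depth(s(r, n, n)) = 1 + max(0, 0, 0) = 1
depth(s(n, r, m)) = 1 + max(0, 0, 0) = 1
depth(s(m, m, n)) = 1 + max(0, 0, 0) = 1
depth(s(s(n, r, m), n, s(m, m, n))) = 1 + max(1, 0, 1) = 2
depth(t(r, m, n)) = 1 + max(0, 0, 0) = 1
depth(t(r, r, r)) = 1 + max(0, 0, 0) = 1
depth(t(t(r, m, n), t(r, r, r), m)) = 1 + max(1, 1, 0) = 2
depth(t(n, s(s(n, r, m), n, s(m, m, n)), t(t(r, m, n), t(r, r, r), m))) = 1 + max(0, 2, 2) = 3
depth(t(n, m, n)) = 1 + max(0, 0, 0) = 1
depth(t(m, n, m)) = 1 + max(0, 0, 0) = 1
depth(t(r, n, r)) = 1 + max(0, 0, 0) = 1
depth(t(t(n, m, n), t(m, n, m), t(r, n, r))) = 1 + max(1, 1, 1) = 2
depth(t(s(r, n, n), t(n, s(s(n, r, m), n, s(m, m, n)), t(t(r, m, n), t(r, r, r), m)), t(t(n, m, n), t(m, n, m), t(r, n, r)))) = 1 + max(1, 3, 2) = 4
depth(t(m, n, r)) = 1 + max(0, 0, 0) = 1
depth(t(n, r, r)) = 1 + max(0, 0, 0) = 1
depth(s(m, n, m)) = 1 + max(0, 0, 0) = 1
depth(t(r, n, n)) = 1 + max(0, 0, 0) = 1
depth(t(n, n, r)) = 1 + max(0, 0, 0) = 1
depth(s(s(m, n, m), t(r, n, n), t(n, n, r))) = 1 + max(1, 1, 1) = 2
depth(t(t(m, n, r), t(n, r, r), s(s(m, n, m), t(r, n, n), t(n, n, r)))) = 1 + max(1, 1, 2) = 3
depth(s(r, n, r)) = 1 + max(0, 0, 0) = 1
depth(s(m, n, r)) = 1 + max(0, 0, 0) = 1
depth(t(r, s(r, n, r), s(m, n, r))) = 1 + max(0, 1, 1) = 2
depth(t(r, n, m)) = 1 + max(0, 0, 0) = 1
depth(t(n, m, t(r, n, m))) = 1 + max(0, 0, 1) = 2
depth(t(n, r, n)) = 1 + max(0, 0, 0) = 1
depth(s(r, m, n)) = 1 + max(0, 0, 0) = 1
depth(t(n, m, r)) = 1 + max(0, 0, 0) = 1
depth(t(t(n, r, n), s(r, m, n), t(n, m, r))) = 1 + max(1, 1, 1) = 2
depth(s(t(r, s(r, n, r), s(m, n, r)), t(n, m, t(r, n, m)), t(t(n, r, n), s(r, m, n), t(n, m, r)))) = 1 + max(2, 2, 2) = 3
depth(s(t(n, m, n), n, n)) = 1 + max(1, 0, 0) = 2
depth(s(n, s(t(r, s(r, n, r), s(m, n, r)), t(n, m, t(r, n, m)), t(t(n, r, n), s(r, m, n), t(n, m, r))), s(t(n, m, n), n, n))) = 1 + max(0, 3, 2) = 4
depth(t(r, m, r)) = 1 + max(0, 0, 0) = 1
depth(t(m, m, n)) = 1 + max(0, 0, 0) = 1
depth(s(r, r, r)) = 1 + max(0, 0, 0) = 1
depth(t(t(m, m, n), s(r, r, r), n)) = 1 + max(1, 1, 0) = 2
depth(s(r, m, m)) = 1 + max(0, 0, 0) = 1
depth(s(t(r, m, r), t(t(m, m, n), s(r, r, r), n), s(r, m, m))) = 1 + max(1, 2, 1) = 3
depth(t(n, n, m)) = 1 + max(0, 0, 0) = 1
depth(s(m, r, m)) = 1 + max(0, 0, 0) = 1
depth(t(t(n, n, m), m, s(m, r, m))) = 1 + max(1, 0, 1) = 2
depth(s(r, t(t(n, n, m), m, s(m, r, m)), t(r, n, n))) = 1 + max(0, 2, 1) = 3
depth(s(m, s(t(r, m, r), t(t(m, m, n), s(r, r, r), n), s(r, m, m)), s(r, t(t(n, n, m), m, s(m, r, m)), t(r, n, n)))) = 1 + max(0, 3, 3) = 4
depth(t(t(t(m, n, r), t(n, r, r), s(s(m, n, m), t(r, n, n), t(n, n, r))), s(n, s(t(r, s(r, n, r), s(m, n, r)), t(n, m, t(r, n, m)), t(t(n, r, n), s(r, m, n), t(n, m, r))), s(t(n, m, n), n, n)), s(m, s(t(r, m, r), t(t(m, m, n), s(r, r, r), n), s(r, m, m)), s(r, t(t(n, n, m), m, s(m, r, m)), t(r, n, n))))) = 1 + max(3, 4, 4) = 5
depth(s(m, m, m)) = 1 + max(0, 0, 0) = 1
depth(s(s(m, r, m), t(m, n, r), s(m, m, m))) = 1 + max(1, 1, 1) = 2
depth(t(m, r, m)) = 1 + max(0, 0, 0) = 1
depth(t(m, n, n)) = 1 + max(0, 0, 0) = 1
depth(s(t(m, r, m), t(m, n, n), r)) = 1 + max(1, 1, 0) = 2
depth(s(m, s(t(m, r, m), t(m, n, n), r), t(n, m, n))) = 1 + max(0, 2, 1) = 3
depth(t(s(m, s(t(m, r, m), t(m, n, n), r), t(n, m, n)), r, t(r, n, n))) = 1 + max(3, 0, 1) = 4
depth(t(s(s(m, r, m), t(m, n, r), s(m, m, m)), n, t(s(m, s(t(m, r, m), t(m, n, n), r), t(n, m, n)), r, t(r, n, n)))) = 1 + max(2, 0, 4) = 5
depth(t(t(s(r, n, n), t(n, s(s(n, r, m), n, s(m, m, n)), t(t(r, m, n), t(r, r, r), m)), t(t(n, m, n), t(m, n, m), t(r, n, r))), t(t(t(m, n, r), t(n, r, r), s(s(m, n, m), t(r, n, n), t(n, n, r))), s(n, s(t(r, s(r, n, r), s(m, n, r)), t(n, m, t(r, n, m)), t(t(n, r, n), s(r, m, n), t(n, m, r))), s(t(n, m, n), n, n)), s(m, s(t(r, m, r), t(t(m, m, n), s(r, r, r), n), s(r, m, m)), s(r, t(t(n, n, m), m, s(m, r, m)), t(r, n, n)))), t(s(s(m, r, m), t(m, n, r), s(m, m, m)), n, t(s(m, s(t(m, r, m), t(m, n, n), r), t(n, m, n)), r, t(r, n, n))))) = 1 + max(4, 5, 5) = 6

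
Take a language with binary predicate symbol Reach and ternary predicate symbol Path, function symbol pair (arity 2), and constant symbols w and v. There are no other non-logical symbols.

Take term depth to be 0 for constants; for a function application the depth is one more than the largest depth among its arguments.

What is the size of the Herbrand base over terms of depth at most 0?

First count ground terms of depth ≤ 0.
If N_k denotes the number of depth-≤k ground terms, the 2 constants give N_0 = 2, and each function symbol of arity r contributes N_{k-1}^r new terms at level k: N_k = 2 + N_{k-1}^2.
N_0 = 2
Explicitly: w, v.
So |H| = 2.
Each predicate of arity r yields |H|^r ground atoms (one per choice of an r-tuple from H):
  Reach: 2^2 = 4;  Path: 2^3 = 8
Total ground atoms: 4 + 8 = 12.

12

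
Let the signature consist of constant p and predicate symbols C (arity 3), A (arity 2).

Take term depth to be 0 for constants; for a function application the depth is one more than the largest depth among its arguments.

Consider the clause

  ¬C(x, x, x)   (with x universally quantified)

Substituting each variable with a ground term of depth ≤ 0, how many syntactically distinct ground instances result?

1

Ground terms of depth ≤ 0:
  With no function symbols every ground term is a constant, so there is exactly 1 ground term at every depth bound.
  N_0 = 1
  Explicitly: p.
So there is exactly 1 ground term available for substitution.
The variable x ranges independently over the available ground terms, and distinct assignments produce distinct instances.
Number of ground instances = 1.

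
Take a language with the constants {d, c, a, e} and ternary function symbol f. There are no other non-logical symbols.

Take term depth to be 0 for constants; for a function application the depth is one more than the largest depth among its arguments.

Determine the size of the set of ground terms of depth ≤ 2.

Let N_k = |{terms of depth ≤ k}|. Then N_0 = 4 and N_k = 4 + N_{k-1}^3 for k ≥ 1 (one summand per function symbol, arity giving the exponent).
N_0 = 4
N_1 = 4 + 4^3 = 68
N_2 = 4 + 68^3 = 314436

314436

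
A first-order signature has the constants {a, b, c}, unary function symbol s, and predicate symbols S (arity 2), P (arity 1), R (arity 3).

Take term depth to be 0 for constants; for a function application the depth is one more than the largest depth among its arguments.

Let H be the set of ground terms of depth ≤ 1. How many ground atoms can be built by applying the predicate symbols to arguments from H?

258

First count ground terms of depth ≤ 1.
Let N_k count ground terms of depth at most k. Each non-constant term of depth ≤ k is some function symbol applied to depth-≤(k−1) arguments, giving N_k = 3 + N_{k-1}.
N_0 = 3
N_1 = 3 + 3 = 6
So |H| = 6.
For each predicate symbol, the number of ground atoms is |H| raised to its arity; summing:
  S: 6^2 = 36;  P: 6;  R: 6^3 = 216
Total ground atoms: 36 + 6 + 216 = 258.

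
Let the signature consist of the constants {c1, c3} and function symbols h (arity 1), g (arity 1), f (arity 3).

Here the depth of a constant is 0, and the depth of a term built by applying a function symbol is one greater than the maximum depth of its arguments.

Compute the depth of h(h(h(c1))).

depth(h(c1)) = 1 + depth(c1) = 1 + 0 = 1
depth(h(h(c1))) = 1 + depth(h(c1)) = 1 + 1 = 2
depth(h(h(h(c1)))) = 1 + depth(h(h(c1))) = 1 + 2 = 3

3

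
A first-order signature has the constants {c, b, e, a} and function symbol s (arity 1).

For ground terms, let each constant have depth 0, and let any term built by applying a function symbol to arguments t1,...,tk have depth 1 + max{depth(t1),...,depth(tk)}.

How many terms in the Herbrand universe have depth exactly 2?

Let N_k count ground terms of depth at most k. Each non-constant term of depth ≤ k is some function symbol applied to depth-≤(k−1) arguments, giving N_k = 4 + N_{k-1}.
N_0 = 4
N_1 = 4 + 4 = 8
N_2 = 4 + 8 = 12
Terms of depth exactly 2: N_2 − N_1 = 12 − 8 = 4.

4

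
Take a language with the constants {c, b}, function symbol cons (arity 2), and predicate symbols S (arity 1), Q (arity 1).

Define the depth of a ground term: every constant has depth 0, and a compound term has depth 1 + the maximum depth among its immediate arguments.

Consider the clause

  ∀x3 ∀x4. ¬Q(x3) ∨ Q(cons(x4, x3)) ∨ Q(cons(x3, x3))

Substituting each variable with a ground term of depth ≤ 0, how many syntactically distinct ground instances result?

4

Ground terms of depth ≤ 0:
  Write N_k for the number of ground terms of depth ≤ k. A term of depth ≤ k is either a constant or a function symbol applied to arguments of depth ≤ k−1, so N_k = 2 + N_{k-1}^2.
  N_0 = 2
  Explicitly: c, b.
So there are 2 ground terms available for substitution.
Each of x3, x4 ranges independently over the available ground terms, and distinct assignments produce distinct instances.
Number of ground instances = 2^2 = 4.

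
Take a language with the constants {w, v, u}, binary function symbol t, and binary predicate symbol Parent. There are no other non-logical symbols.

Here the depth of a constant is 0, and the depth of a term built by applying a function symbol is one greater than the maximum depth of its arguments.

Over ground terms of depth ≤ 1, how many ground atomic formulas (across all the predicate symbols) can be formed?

First count ground terms of depth ≤ 1.
Let N_k count ground terms of depth at most k. Each non-constant term of depth ≤ k is some function symbol applied to depth-≤(k−1) arguments, giving N_k = 3 + N_{k-1}^2.
N_0 = 3
N_1 = 3 + 3^2 = 12
Explicitly: w, v, u, t(w, w), t(w, v), t(w, u), t(v, w), t(v, v), t(v, u), t(u, w), t(u, v), t(u, u).
So |H| = 12.
A ground atom is a predicate applied to a tuple of terms from H, so the count is the sum over predicates of |H|^arity:
  Parent: 12^2 = 144
Total ground atoms: 144.

144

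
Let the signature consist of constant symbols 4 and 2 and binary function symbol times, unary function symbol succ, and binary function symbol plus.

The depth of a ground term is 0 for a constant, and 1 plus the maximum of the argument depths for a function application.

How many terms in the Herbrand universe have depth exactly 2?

290

Let N_k count ground terms of depth at most k. Each non-constant term of depth ≤ k is some function symbol applied to depth-≤(k−1) arguments, giving N_k = 2 + N_{k-1}^2 + N_{k-1} + N_{k-1}^2.
N_0 = 2
N_1 = 2 + 2^2 + 2 + 2^2 = 12
N_2 = 2 + 12^2 + 12 + 12^2 = 302
Terms of depth exactly 2: N_2 − N_1 = 302 − 12 = 290.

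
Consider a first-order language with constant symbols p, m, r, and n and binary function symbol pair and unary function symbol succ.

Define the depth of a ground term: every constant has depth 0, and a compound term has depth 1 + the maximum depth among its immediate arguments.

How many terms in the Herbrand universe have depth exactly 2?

580

Count level by level. With function symbols pair/2, succ/1, the terms of depth ≤ k are the 4 constants together with each function applied to depth-≤(k−1) tuples, so N_k = 4 + N_{k-1}^2 + N_{k-1}.
N_0 = 4
N_1 = 4 + 4^2 + 4 = 24
N_2 = 4 + 24^2 + 24 = 604
Terms of depth exactly 2: N_2 − N_1 = 604 − 24 = 580.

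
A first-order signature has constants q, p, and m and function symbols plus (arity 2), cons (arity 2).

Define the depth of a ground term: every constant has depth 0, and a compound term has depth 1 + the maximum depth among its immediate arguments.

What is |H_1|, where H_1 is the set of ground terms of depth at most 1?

If N_k denotes the number of depth-≤k ground terms, the 3 constants give N_0 = 3, and each function symbol of arity r contributes N_{k-1}^r new terms at level k: N_k = 3 + N_{k-1}^2 + N_{k-1}^2.
N_0 = 3
N_1 = 3 + 3^2 + 3^2 = 21

21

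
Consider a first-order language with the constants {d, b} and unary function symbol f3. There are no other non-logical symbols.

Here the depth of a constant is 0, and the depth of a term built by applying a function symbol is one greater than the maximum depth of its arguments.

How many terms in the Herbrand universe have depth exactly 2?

2

Let N_k = |{terms of depth ≤ k}|. Then N_0 = 2 and N_k = 2 + N_{k-1} for k ≥ 1 (one summand per function symbol, arity giving the exponent).
N_0 = 2
N_1 = 2 + 2 = 4
N_2 = 2 + 4 = 6
Terms of depth exactly 2: N_2 − N_1 = 6 − 4 = 2.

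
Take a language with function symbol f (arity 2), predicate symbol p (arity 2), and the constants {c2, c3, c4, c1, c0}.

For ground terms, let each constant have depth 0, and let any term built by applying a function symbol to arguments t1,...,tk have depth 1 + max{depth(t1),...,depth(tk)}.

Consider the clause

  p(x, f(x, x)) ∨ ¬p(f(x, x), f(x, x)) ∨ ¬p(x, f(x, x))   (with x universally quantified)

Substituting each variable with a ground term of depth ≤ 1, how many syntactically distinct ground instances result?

30

Ground terms of depth ≤ 1:
  Let N_k count ground terms of depth at most k. Each non-constant term of depth ≤ k is some function symbol applied to depth-≤(k−1) arguments, giving N_k = 5 + N_{k-1}^2.
  N_0 = 5
  N_1 = 5 + 5^2 = 30
So there are 30 ground terms available for substitution.
The clause has 1 distinct variable (x), which appears in the body. In the free term algebra distinct substitutions yield syntactically distinct ground instances.
Number of ground instances = 30.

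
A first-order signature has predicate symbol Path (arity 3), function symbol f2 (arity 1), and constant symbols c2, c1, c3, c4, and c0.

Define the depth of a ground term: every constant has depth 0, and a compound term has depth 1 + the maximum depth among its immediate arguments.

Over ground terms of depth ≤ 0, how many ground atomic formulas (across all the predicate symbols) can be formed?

First count ground terms of depth ≤ 0.
Let N_k count ground terms of depth at most k. Each non-constant term of depth ≤ k is some function symbol applied to depth-≤(k−1) arguments, giving N_k = 5 + N_{k-1}.
N_0 = 5
Explicitly: c2, c1, c3, c4, c0.
So |H| = 5.
Each predicate of arity r yields |H|^r ground atoms (one per choice of an r-tuple from H):
  Path: 5^3 = 125
Total ground atoms: 125.

125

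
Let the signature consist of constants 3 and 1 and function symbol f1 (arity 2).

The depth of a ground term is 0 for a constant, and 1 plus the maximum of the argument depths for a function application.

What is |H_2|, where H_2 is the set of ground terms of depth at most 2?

38

Count level by level. With function symbols f1/2, the terms of depth ≤ k are the 2 constants together with each function applied to depth-≤(k−1) tuples, so N_k = 2 + N_{k-1}^2.
N_0 = 2
N_1 = 2 + 2^2 = 6
N_2 = 2 + 6^2 = 38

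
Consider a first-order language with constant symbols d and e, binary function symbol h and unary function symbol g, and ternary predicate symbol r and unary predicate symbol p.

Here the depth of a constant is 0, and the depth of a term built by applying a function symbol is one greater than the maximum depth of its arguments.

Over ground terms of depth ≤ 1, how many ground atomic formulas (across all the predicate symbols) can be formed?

First count ground terms of depth ≤ 1.
Write N_k for the number of ground terms of depth ≤ k. A term of depth ≤ k is either a constant or a function symbol applied to arguments of depth ≤ k−1, so N_k = 2 + N_{k-1}^2 + N_{k-1}.
N_0 = 2
N_1 = 2 + 2^2 + 2 = 8
So |H| = 8.
A ground atom is a predicate applied to a tuple of terms from H, so the count is the sum over predicates of |H|^arity:
  r: 8^3 = 512;  p: 8
Total ground atoms: 512 + 8 = 520.

520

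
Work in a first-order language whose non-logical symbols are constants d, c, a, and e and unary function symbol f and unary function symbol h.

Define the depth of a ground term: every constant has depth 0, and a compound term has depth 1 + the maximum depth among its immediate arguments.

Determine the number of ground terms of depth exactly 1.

If N_k denotes the number of depth-≤k ground terms, the 4 constants give N_0 = 4, and each function symbol of arity r contributes N_{k-1}^r new terms at level k: N_k = 4 + N_{k-1} + N_{k-1}.
N_0 = 4
N_1 = 4 + 4 + 4 = 12
Terms of depth exactly 1: N_1 − N_0 = 12 − 4 = 8.

8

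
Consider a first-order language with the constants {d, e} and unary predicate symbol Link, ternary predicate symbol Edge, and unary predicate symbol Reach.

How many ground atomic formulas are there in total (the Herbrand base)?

12

With no function symbols, the Herbrand universe is just the 2 constants.
Ground atoms per predicate: Link: 2, Edge: 2^3 = 8, Reach: 2.
Herbrand base size = 2 + 8 + 2 = 12.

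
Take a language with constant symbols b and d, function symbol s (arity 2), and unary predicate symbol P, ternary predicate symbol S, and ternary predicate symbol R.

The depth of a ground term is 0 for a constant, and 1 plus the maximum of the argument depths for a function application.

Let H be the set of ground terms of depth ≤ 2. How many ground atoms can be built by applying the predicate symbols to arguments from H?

109782

First count ground terms of depth ≤ 2.
Let N_k count ground terms of depth at most k. Each non-constant term of depth ≤ k is some function symbol applied to depth-≤(k−1) arguments, giving N_k = 2 + N_{k-1}^2.
N_0 = 2
N_1 = 2 + 2^2 = 6
N_2 = 2 + 6^2 = 38
So |H| = 38.
Ground atoms are formed by filling each argument slot of a predicate with a term from H, so an r-ary predicate gives |H|^r atoms:
  P: 38;  S: 38^3 = 54872;  R: 38^3 = 54872
Total ground atoms: 38 + 54872 + 54872 = 109782.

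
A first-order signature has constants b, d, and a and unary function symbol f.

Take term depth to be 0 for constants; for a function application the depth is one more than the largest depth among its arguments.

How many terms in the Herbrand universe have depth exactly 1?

3

Let N_k = |{terms of depth ≤ k}|. Then N_0 = 3 and N_k = 3 + N_{k-1} for k ≥ 1 (one summand per function symbol, arity giving the exponent).
N_0 = 3
N_1 = 3 + 3 = 6
Terms of depth exactly 1: N_1 − N_0 = 6 − 3 = 3.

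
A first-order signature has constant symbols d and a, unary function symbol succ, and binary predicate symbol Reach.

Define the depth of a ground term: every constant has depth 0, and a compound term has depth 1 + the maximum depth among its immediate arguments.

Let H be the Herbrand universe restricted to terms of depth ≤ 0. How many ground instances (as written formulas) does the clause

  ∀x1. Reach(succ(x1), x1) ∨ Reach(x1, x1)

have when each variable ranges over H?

2

Ground terms of depth ≤ 0:
  Let N_k = |{terms of depth ≤ k}|. Then N_0 = 2 and N_k = 2 + N_{k-1} for k ≥ 1 (one summand per function symbol, arity giving the exponent).
  N_0 = 2
So there are 2 ground terms available for substitution.
The variable x1 ranges independently over the available ground terms, and distinct assignments produce distinct instances.
Number of ground instances = 2.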